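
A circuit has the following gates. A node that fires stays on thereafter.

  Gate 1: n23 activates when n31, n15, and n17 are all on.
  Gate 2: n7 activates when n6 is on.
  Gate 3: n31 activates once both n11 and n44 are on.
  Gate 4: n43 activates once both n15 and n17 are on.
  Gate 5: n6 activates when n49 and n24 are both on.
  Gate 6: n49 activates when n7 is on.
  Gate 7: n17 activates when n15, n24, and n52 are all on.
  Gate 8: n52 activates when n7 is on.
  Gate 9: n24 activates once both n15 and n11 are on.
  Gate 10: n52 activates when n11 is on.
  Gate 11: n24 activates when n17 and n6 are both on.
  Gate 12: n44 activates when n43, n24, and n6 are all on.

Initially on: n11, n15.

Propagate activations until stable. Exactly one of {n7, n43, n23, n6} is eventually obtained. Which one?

n43

n11 is on, so n52 activates (Gate 10).
n15 and n11 are on, so n24 activates (Gate 9).
Gate 7: n15, n24, and n52 on → n17 on.
Gate 4: n15 and n17 on → n43 on.
n6 would need n49 and n24 (Gate 5), but n49 never turns on. n23 would need n31, n15, and n17 (Gate 1), but n31 never turns on. n7 would need n6 (Gate 2), but n6 never turns on.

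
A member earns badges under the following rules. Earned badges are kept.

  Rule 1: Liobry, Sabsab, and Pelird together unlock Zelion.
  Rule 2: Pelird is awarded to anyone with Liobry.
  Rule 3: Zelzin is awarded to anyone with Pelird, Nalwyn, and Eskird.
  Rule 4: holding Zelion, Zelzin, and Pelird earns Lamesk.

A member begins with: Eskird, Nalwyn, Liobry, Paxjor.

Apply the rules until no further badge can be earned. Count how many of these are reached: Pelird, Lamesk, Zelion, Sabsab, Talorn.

With Liobry, Pelird is earned (Rule 2).
Pelird: reached.
Lamesk would need Zelion, Zelzin, and Pelird (Rule 4), but Zelion is never earned.
Zelion would need Liobry, Sabsab, and Pelird (Rule 1), but Sabsab is never earned.
No rule produces Sabsab, and it is not given.
No rule produces Talorn, and it is not given.
Reached: Pelird — 1 of the 5.

1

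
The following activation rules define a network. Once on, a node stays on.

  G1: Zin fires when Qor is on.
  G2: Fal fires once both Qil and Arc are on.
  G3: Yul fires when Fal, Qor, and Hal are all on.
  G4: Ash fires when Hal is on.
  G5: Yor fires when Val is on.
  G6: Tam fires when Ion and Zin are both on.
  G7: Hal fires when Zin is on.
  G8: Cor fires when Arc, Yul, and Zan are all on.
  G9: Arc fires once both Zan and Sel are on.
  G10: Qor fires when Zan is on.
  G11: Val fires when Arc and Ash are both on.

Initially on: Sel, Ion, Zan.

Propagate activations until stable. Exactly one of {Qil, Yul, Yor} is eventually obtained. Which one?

Zan and Sel are on, so Arc fires (G9).
Zan is on, so Qor fires (G10).
Qor is on, so Zin fires (G1).
Zin is on, so Hal fires (G7).
Hal is on, so Ash fires (G4).
G11: Arc and Ash on → Val on.
Val is on, so Yor fires (G5).
Yul would need Fal, Qor, and Hal (G3), but Fal never turns on. No rule produces Qil, and it is not given.

Yor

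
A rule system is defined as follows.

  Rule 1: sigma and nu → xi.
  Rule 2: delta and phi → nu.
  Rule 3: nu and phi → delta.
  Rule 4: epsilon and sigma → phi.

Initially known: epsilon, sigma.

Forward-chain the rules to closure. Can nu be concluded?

nu would need delta and phi (Rule 2), but delta is never established.

No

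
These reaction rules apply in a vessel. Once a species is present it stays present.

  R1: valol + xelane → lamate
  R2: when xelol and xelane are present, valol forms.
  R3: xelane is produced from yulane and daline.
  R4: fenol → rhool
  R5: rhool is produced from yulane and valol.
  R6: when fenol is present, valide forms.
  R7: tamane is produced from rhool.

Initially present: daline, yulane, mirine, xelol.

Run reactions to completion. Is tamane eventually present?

yulane and daline present → xelane forms (R3).
xelol and xelane present → valol forms (R2).
yulane and valol present → rhool forms (R5).
rhool present → tamane forms (R7).

Yes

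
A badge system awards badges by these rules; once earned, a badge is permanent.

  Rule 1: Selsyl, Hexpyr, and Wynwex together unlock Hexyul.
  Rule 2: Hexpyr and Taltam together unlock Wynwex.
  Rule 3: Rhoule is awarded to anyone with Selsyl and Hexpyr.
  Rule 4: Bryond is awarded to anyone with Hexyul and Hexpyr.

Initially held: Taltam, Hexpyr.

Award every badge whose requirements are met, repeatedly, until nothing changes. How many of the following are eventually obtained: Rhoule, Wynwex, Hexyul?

1

With Hexpyr and Taltam, Wynwex is earned (Rule 2).
Rhoule would need Selsyl and Hexpyr (Rule 3), but Selsyl is never earned.
Wynwex: reached.
Hexyul would need Selsyl, Hexpyr, and Wynwex (Rule 1), but Selsyl is never earned.
Reached: Wynwex — 1 of the 3.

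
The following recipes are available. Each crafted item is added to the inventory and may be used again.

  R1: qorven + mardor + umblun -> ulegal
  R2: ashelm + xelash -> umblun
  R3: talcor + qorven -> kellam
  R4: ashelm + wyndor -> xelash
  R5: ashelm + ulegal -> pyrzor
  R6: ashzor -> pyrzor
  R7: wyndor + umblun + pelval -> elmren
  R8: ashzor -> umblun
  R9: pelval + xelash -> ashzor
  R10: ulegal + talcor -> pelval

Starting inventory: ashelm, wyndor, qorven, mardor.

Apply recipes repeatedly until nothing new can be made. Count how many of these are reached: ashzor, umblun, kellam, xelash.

Using R4, ashelm and wyndor make xelash.
Using R2, ashelm and xelash make umblun.
ashzor would need pelval and xelash (R9), but pelval is never obtained.
umblun: reached.
kellam would need talcor and qorven (R3), but talcor is never obtained.
xelash: reached.
Reached: umblun and xelash — 2 of the 4.

2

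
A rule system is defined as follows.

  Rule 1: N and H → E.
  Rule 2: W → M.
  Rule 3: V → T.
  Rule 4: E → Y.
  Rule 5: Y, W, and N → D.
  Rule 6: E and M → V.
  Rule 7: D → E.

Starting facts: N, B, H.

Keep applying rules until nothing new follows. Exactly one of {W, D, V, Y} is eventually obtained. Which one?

Y

N and H hold, so E follows (Rule 1).
From E, Rule 4 gives Y.
D would need Y, W, and N (Rule 5), but W is never established. No rule produces W, and it is not given. V would need E and M (Rule 6), but M is never established.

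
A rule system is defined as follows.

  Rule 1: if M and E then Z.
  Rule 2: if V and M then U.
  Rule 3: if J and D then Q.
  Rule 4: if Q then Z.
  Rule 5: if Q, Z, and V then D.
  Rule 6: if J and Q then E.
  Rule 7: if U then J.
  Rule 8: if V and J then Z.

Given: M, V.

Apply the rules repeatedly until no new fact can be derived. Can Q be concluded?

No

Q would need J and D (Rule 3), but D is never established.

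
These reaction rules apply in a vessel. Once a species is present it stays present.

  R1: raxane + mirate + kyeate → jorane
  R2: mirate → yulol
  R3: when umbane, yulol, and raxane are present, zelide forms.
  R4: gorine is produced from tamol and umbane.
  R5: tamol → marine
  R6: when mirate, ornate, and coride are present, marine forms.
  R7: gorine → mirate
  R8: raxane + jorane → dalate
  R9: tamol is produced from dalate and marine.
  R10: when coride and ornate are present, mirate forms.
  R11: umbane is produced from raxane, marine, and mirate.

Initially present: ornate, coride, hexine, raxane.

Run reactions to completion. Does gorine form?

gorine would need tamol and umbane (R4), but tamol never forms.

No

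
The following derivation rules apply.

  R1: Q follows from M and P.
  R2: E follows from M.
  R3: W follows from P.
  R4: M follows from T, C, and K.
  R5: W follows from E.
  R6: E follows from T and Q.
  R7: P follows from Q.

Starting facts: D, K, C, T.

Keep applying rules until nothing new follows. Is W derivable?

Yes

T, C, and K hold, so M follows (R4).
M holds, so E follows (R2).
From E, R5 gives W.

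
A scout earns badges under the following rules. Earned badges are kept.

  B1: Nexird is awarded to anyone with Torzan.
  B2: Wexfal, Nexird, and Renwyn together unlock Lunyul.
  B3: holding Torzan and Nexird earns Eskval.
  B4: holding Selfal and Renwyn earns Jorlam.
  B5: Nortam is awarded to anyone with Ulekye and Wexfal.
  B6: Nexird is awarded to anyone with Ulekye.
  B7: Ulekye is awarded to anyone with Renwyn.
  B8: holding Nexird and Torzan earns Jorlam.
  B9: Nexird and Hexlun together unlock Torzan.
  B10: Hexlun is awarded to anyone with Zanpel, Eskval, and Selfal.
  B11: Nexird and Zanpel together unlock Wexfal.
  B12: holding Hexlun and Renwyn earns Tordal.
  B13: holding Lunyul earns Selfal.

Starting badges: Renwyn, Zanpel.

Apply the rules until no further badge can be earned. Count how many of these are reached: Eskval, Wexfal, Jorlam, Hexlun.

2

With Renwyn, Ulekye is earned (B7).
With Ulekye, Nexird is earned (B6).
With Nexird and Zanpel, Wexfal is earned (B11).
With Wexfal, Nexird, and Renwyn, Lunyul is earned (B2).
With Lunyul, Selfal is earned (B13).
With Selfal and Renwyn, Jorlam is earned (B4).
Eskval would need Torzan and Nexird (B3), but Torzan is never earned.
Wexfal: reached.
Jorlam: reached.
Hexlun would need Zanpel, Eskval, and Selfal (B10), but Eskval is never earned.
Reached: Wexfal and Jorlam — 2 of the 4.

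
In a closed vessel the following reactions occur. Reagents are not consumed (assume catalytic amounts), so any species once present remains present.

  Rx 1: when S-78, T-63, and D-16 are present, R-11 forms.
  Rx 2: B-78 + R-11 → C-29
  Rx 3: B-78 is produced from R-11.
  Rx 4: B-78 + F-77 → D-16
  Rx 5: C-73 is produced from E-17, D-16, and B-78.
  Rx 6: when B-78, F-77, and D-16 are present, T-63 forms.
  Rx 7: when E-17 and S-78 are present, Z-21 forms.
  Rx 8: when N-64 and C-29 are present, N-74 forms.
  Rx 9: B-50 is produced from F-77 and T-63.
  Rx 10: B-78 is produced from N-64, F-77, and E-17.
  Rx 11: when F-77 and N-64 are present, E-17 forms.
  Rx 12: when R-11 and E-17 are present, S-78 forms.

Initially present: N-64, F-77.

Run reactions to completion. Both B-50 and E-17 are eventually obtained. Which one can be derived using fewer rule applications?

E-17

E-17: F-77 and N-64 present → E-17 forms (Rx 11). [1 rule application]
B-50: F-77 and N-64 present → E-17 forms (Rx 11). N-64, F-77, and E-17 present → B-78 forms (Rx 10). B-78 and F-77 present → D-16 forms (Rx 4). B-78, F-77, and D-16 present → T-63 forms (Rx 6). F-77 and T-63 present → B-50 forms (Rx 9). [5 rule applications]
E-17 needs fewer.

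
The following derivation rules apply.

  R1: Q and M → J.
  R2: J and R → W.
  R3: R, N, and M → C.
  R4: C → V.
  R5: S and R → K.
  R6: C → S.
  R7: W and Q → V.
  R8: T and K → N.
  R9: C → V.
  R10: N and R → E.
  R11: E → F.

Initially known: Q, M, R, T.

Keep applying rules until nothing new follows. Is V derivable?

Yes

Q and M hold, so J follows (R1).
From J and R, R2 gives W.
From W and Q, R7 gives V.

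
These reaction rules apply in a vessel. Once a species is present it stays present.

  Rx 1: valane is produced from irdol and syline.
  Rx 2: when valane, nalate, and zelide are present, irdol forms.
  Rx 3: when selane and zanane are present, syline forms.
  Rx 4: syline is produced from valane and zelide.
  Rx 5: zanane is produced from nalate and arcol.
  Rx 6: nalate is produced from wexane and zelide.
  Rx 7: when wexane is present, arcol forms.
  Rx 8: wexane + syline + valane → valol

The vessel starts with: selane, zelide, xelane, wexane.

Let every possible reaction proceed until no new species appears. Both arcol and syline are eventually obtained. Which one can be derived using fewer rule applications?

arcol

arcol: wexane present → arcol forms (Rx 7). [1 rule application]
syline: wexane and zelide present → nalate forms (Rx 6). wexane present → arcol forms (Rx 7). nalate and arcol present → zanane forms (Rx 5). selane and zanane present → syline forms (Rx 3). [4 rule applications]
arcol needs fewer.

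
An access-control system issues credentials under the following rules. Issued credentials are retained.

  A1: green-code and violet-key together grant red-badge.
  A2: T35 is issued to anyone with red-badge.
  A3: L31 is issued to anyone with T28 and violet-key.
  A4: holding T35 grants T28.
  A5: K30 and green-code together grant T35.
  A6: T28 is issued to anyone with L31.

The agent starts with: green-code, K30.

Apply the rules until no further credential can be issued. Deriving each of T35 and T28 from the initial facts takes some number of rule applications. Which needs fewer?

T35

T35: Holding K30 and green-code grants T35 (A5). [1 rule application]
T28: Holding K30 and green-code grants T35 (A5). Holding T35 grants T28 (A4). [2 rule applications]
T35 needs fewer.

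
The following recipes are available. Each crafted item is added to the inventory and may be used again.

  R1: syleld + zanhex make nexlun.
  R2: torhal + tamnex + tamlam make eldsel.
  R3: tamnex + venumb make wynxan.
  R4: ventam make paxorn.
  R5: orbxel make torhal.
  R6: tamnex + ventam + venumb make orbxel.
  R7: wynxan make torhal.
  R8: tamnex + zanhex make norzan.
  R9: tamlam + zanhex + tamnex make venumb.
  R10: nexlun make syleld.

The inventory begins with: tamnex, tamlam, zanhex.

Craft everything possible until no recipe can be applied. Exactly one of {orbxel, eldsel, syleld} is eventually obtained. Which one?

eldsel

tamlam + zanhex + tamnex → venumb (R9).
tamnex + venumb → wynxan (R3).
Using R7, wynxan makes torhal.
Using R2, torhal, tamnex, and tamlam make eldsel.
orbxel would need tamnex, ventam, and venumb (R6), but ventam is never obtained. syleld would need nexlun (R10), but nexlun is never obtained.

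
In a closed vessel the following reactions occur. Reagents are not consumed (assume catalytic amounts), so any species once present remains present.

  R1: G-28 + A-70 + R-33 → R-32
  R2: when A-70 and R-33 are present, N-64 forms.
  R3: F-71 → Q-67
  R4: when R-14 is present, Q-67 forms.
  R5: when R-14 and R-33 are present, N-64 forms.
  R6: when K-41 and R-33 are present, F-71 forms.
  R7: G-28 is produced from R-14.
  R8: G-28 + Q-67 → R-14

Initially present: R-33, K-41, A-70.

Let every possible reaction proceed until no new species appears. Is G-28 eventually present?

No

G-28 would need R-14 (R7), but R-14 never forms.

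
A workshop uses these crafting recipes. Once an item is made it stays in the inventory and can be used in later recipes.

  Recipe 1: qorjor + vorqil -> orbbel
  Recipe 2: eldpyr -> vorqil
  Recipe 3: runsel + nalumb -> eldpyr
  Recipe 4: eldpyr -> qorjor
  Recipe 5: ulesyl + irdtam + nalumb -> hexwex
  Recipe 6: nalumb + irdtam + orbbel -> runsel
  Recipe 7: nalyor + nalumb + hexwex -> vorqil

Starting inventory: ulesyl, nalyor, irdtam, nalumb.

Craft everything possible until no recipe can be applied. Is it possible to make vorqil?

Using Recipe 5, ulesyl, irdtam, and nalumb make hexwex.
nalyor + nalumb + hexwex -> vorqil (Recipe 7).

Yes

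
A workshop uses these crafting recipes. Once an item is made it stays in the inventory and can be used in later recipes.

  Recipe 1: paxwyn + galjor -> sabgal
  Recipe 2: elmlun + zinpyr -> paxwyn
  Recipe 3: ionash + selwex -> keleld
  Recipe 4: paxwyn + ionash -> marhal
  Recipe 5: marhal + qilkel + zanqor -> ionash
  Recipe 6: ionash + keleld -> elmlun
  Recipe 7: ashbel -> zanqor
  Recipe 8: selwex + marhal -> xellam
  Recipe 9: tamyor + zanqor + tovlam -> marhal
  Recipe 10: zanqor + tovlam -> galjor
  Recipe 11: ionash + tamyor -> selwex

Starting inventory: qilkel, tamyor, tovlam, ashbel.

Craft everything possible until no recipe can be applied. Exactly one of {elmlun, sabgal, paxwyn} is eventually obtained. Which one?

Using Recipe 7, ashbel makes zanqor.
Using Recipe 9, tamyor, zanqor, and tovlam make marhal.
Using Recipe 5, marhal, qilkel, and zanqor make ionash.
Using Recipe 11, ionash and tamyor make selwex.
ionash + selwex -> keleld (Recipe 3).
ionash + keleld -> elmlun (Recipe 6).
sabgal would need paxwyn and galjor (Recipe 1), but paxwyn is never obtained. paxwyn would need elmlun and zinpyr (Recipe 2), but zinpyr is never obtained.

elmlun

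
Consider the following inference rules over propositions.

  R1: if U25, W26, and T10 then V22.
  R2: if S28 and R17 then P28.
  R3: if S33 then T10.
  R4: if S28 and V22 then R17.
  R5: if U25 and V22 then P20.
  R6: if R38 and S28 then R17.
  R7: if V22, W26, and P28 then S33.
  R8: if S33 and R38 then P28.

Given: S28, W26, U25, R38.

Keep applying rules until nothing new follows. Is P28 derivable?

R38 and S28 hold, so R17 follows (R6).
S28 and R17 hold, so P28 follows (R2).

Yes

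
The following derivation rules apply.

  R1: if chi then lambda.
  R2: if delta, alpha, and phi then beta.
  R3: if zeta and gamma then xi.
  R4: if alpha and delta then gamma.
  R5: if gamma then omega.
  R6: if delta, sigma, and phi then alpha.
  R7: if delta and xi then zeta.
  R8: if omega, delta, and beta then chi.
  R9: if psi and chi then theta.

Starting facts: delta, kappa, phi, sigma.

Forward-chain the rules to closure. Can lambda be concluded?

delta, sigma, and phi hold, so alpha follows (R6).
From delta, alpha, and phi, R2 gives beta.
From alpha and delta, R4 gives gamma.
From gamma, R5 gives omega.
From omega, delta, and beta, R8 gives chi.
chi holds, so lambda follows (R1).

Yes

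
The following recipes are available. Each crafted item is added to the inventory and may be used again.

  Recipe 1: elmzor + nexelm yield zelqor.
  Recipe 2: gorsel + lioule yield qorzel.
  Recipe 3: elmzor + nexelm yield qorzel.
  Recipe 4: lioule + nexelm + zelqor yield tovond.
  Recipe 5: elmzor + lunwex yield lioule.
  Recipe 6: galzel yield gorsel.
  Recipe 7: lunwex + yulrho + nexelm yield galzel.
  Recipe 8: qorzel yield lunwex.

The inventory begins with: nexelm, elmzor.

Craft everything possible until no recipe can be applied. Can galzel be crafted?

No

galzel would need lunwex, yulrho, and nexelm (Recipe 7), but yulrho is never obtained.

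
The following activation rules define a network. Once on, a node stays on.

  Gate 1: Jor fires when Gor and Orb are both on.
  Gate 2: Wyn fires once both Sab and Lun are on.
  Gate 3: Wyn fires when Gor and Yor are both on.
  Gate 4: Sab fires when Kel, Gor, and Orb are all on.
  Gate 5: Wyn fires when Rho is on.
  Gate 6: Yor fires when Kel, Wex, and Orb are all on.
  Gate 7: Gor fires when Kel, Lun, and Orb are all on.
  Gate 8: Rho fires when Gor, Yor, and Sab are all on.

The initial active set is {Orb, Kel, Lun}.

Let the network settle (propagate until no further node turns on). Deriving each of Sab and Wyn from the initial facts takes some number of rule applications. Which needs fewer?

Sab: Gate 7: Kel, Lun, and Orb on → Gor on. Gate 4: Kel, Gor, and Orb on → Sab on. [2 rule applications]
Wyn: Kel, Lun, and Orb are on, so Gor fires (Gate 7). Kel, Gor, and Orb are on, so Sab fires (Gate 4). Sab and Lun are on, so Wyn fires (Gate 2). [3 rule applications]
Sab needs fewer.

Sab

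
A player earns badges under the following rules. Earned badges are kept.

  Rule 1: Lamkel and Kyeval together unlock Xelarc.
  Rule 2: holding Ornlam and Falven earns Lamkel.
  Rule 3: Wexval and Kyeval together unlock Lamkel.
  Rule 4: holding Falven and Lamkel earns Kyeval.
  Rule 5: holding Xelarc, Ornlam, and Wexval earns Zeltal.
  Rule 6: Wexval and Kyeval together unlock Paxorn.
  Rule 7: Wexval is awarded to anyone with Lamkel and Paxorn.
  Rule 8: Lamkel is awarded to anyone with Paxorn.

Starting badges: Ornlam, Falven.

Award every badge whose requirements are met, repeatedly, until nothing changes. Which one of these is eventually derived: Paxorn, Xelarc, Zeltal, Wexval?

Xelarc

With Ornlam and Falven, Lamkel is earned (Rule 2).
With Falven and Lamkel, Kyeval is earned (Rule 4).
With Lamkel and Kyeval, Xelarc is earned (Rule 1).
Paxorn would need Wexval and Kyeval (Rule 6), but Wexval is never earned. Wexval would need Lamkel and Paxorn (Rule 7), but Paxorn is never earned. Zeltal would need Xelarc, Ornlam, and Wexval (Rule 5), but Wexval is never earned.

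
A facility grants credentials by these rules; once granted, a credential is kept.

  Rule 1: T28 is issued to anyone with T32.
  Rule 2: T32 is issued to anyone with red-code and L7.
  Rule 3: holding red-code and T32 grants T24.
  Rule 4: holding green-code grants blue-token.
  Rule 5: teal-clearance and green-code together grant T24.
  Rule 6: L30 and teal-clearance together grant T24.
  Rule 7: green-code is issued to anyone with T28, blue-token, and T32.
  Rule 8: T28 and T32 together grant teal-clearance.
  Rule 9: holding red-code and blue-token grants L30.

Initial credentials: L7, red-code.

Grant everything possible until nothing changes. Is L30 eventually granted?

L30 would need red-code and blue-token (Rule 9), but blue-token is never granted.

No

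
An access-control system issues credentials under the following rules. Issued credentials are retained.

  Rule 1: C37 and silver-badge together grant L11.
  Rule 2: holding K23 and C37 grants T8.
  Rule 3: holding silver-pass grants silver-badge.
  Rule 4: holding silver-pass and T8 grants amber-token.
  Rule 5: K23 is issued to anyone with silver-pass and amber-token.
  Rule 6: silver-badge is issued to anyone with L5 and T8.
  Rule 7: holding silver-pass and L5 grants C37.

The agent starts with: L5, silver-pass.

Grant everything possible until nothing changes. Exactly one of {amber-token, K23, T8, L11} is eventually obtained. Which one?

L11

Holding silver-pass and L5 grants C37 (Rule 7).
Holding silver-pass grants silver-badge (Rule 3).
Holding C37 and silver-badge grants L11 (Rule 1).
K23 would need silver-pass and amber-token (Rule 5), but amber-token is never granted. T8 would need K23 and C37 (Rule 2), but K23 is never granted. amber-token would need silver-pass and T8 (Rule 4), but T8 is never granted.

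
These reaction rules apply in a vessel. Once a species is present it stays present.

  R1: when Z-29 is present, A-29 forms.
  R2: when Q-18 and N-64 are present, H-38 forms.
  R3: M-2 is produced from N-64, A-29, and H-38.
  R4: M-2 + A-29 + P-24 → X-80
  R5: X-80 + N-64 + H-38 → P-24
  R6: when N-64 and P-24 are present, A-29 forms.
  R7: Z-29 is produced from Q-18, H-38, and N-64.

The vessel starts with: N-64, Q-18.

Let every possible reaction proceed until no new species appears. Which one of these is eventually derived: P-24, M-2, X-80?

M-2

Q-18 and N-64 present → H-38 forms (R2).
Q-18, H-38, and N-64 present → Z-29 forms (R7).
Z-29 present → A-29 forms (R1).
N-64, A-29, and H-38 present → M-2 forms (R3).
X-80 would need M-2, A-29, and P-24 (R4), but P-24 never forms. P-24 would need X-80, N-64, and H-38 (R5), but X-80 never forms.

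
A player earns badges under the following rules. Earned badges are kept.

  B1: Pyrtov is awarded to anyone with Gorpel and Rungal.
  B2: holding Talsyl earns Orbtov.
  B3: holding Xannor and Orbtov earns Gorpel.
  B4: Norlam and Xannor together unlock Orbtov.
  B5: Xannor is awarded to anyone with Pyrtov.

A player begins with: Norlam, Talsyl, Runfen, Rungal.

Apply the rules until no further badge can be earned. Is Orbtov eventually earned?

With Talsyl, Orbtov is earned (B2).

Yes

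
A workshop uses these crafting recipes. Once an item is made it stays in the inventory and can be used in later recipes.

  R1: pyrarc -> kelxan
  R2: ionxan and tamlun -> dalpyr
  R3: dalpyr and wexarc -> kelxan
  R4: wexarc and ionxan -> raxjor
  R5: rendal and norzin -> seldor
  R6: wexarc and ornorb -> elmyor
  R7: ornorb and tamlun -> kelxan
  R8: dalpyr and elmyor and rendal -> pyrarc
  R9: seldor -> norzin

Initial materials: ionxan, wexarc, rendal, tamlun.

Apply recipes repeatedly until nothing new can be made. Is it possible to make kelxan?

ionxan and tamlun -> dalpyr (R2).
Using R3, dalpyr and wexarc make kelxan.

Yes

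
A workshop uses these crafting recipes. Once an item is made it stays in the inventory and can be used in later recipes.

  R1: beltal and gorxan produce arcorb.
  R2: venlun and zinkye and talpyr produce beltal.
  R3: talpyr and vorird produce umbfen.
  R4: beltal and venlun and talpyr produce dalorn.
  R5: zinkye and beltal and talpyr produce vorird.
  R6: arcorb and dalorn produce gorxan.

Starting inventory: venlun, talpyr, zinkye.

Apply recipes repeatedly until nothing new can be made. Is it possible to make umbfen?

venlun and zinkye and talpyr → beltal (R2).
Using R5, zinkye, beltal, and talpyr make vorird.
talpyr and vorird → umbfen (R3).

Yes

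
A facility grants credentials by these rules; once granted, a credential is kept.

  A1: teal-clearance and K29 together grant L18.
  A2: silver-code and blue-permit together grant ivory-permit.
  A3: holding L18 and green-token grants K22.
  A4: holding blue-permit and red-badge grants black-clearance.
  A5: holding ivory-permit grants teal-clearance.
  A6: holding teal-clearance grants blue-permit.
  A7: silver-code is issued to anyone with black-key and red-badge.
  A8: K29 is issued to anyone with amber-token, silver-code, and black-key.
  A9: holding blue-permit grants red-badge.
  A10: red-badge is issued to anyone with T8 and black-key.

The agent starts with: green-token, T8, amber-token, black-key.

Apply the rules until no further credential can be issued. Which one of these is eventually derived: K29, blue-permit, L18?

K29

Holding T8 and black-key grants red-badge (A10).
Holding black-key and red-badge grants silver-code (A7).
Holding amber-token, silver-code, and black-key grants K29 (A8).
blue-permit would need teal-clearance (A6), but teal-clearance is never granted. L18 would need teal-clearance and K29 (A1), but teal-clearance is never granted.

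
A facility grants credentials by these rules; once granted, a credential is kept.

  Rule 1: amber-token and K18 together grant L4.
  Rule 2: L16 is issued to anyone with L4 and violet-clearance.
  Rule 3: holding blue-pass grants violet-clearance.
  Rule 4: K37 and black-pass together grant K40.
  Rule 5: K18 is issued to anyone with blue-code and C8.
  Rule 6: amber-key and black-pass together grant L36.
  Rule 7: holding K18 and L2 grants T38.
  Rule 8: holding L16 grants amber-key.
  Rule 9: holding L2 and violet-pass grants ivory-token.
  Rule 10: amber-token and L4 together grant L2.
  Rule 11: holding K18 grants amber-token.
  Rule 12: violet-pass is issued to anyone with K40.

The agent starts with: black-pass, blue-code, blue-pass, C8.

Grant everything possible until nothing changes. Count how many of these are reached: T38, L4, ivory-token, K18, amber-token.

4

Holding blue-code and C8 grants K18 (Rule 5).
Holding K18 grants amber-token (Rule 11).
Holding amber-token and K18 grants L4 (Rule 1).
Holding amber-token and L4 grants L2 (Rule 10).
Holding K18 and L2 grants T38 (Rule 7).
T38: reached.
L4: reached.
ivory-token would need L2 and violet-pass (Rule 9), but violet-pass is never granted.
K18: reached.
amber-token: reached.
Reached: T38, L4, K18, and amber-token — 4 of the 5.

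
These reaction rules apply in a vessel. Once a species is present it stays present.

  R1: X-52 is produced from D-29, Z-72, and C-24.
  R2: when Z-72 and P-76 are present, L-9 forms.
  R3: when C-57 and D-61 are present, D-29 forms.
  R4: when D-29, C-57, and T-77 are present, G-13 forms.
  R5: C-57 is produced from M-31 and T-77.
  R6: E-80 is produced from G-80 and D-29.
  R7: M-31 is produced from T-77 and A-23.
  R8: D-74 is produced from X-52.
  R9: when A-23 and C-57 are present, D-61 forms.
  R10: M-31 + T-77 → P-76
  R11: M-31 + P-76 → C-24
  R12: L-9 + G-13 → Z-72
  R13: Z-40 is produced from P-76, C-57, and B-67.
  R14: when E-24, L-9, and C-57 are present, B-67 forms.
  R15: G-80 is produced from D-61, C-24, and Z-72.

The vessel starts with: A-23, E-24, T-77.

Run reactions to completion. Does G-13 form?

Yes

T-77 and A-23 present → M-31 forms (R7).
M-31 and T-77 present → C-57 forms (R5).
A-23 and C-57 present → D-61 forms (R9).
C-57 and D-61 present → D-29 forms (R3).
D-29, C-57, and T-77 present → G-13 forms (R4).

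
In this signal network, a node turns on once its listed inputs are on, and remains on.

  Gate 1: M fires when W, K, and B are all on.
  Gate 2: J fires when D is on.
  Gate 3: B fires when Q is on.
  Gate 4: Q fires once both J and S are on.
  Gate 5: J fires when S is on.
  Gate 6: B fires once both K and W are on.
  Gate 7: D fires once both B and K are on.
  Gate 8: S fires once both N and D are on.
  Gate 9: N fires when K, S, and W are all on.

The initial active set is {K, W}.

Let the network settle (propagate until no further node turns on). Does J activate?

Gate 6: K and W on → B on.
Gate 7: B and K on → D on.
Gate 2: D on → J on.

Yes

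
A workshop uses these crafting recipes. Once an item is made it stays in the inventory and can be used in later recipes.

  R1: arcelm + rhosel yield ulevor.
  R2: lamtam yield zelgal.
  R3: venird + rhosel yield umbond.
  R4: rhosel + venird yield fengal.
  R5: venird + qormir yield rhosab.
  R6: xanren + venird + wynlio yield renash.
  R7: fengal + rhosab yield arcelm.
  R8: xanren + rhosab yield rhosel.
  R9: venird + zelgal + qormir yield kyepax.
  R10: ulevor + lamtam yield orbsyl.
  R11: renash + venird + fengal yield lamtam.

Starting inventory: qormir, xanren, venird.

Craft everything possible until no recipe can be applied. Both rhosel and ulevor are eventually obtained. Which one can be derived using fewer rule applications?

rhosel

rhosel: Using R5, venird and qormir make rhosab. xanren + rhosab → rhosel (R8). [2 rule applications]
ulevor: Using R5, venird and qormir make rhosab. xanren + rhosab → rhosel (R8). Using R4, rhosel and venird make fengal. Using R7, fengal and rhosab make arcelm. Using R1, arcelm and rhosel make ulevor. [5 rule applications]
rhosel needs fewer.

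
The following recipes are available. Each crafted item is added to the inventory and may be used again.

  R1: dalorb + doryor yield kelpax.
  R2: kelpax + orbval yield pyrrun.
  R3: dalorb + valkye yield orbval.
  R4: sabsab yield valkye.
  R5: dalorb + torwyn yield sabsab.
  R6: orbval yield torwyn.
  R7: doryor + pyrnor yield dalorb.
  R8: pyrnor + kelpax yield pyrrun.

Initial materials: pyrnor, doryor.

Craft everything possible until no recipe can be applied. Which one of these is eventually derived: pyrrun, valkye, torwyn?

Using R7, doryor and pyrnor make dalorb.
dalorb + doryor → kelpax (R1).
Using R8, pyrnor and kelpax make pyrrun.
torwyn would need orbval (R6), but orbval is never obtained. valkye would need sabsab (R4), but sabsab is never obtained.

pyrrun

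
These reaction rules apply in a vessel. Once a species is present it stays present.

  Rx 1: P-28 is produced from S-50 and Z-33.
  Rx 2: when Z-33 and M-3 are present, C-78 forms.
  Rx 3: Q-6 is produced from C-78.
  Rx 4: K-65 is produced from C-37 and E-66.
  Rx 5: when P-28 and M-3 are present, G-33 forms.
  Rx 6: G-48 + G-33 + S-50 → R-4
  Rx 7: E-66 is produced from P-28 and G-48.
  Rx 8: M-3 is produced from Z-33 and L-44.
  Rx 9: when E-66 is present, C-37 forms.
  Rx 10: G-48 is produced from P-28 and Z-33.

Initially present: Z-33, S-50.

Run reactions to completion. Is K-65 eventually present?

S-50 and Z-33 present → P-28 forms (Rx 1).
P-28 and Z-33 present → G-48 forms (Rx 10).
P-28 and G-48 present → E-66 forms (Rx 7).
E-66 present → C-37 forms (Rx 9).
C-37 and E-66 present → K-65 forms (Rx 4).

Yes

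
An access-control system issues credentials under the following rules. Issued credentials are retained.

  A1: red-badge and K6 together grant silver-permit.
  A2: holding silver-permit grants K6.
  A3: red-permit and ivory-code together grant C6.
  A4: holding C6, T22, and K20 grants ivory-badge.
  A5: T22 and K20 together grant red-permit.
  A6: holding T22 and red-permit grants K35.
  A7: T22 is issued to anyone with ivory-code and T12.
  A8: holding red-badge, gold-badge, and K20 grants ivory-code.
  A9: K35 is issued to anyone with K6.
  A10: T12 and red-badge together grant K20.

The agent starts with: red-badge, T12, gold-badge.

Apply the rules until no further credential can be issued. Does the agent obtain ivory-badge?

Holding T12 and red-badge grants K20 (A10).
Holding red-badge, gold-badge, and K20 grants ivory-code (A8).
Holding ivory-code and T12 grants T22 (A7).
Holding T22 and K20 grants red-permit (A5).
Holding red-permit and ivory-code grants C6 (A3).
Holding C6, T22, and K20 grants ivory-badge (A4).

Yes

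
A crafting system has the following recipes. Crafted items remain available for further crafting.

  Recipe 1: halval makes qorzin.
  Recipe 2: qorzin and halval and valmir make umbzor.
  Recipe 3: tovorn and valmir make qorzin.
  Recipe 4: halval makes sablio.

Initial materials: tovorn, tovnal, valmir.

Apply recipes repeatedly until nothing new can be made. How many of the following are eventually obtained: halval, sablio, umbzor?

0

No rule produces halval, and it is not given.
sablio would need halval (Recipe 4), but halval is never obtained.
umbzor would need qorzin, halval, and valmir (Recipe 2), but halval is never obtained.
None of the 3 are reached.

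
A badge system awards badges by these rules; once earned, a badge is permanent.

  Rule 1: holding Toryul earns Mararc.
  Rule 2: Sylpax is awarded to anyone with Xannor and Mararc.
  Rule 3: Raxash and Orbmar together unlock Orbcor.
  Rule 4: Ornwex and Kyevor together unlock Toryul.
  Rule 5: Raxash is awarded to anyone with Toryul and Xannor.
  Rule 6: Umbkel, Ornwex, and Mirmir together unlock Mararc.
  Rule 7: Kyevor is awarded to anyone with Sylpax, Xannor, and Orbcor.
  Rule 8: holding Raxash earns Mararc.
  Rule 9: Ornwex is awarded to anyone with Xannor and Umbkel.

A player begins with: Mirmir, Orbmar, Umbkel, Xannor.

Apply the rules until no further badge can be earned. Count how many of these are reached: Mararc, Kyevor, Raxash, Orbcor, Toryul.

With Xannor and Umbkel, Ornwex is earned (Rule 9).
With Umbkel, Ornwex, and Mirmir, Mararc is earned (Rule 6).
Mararc: reached.
Kyevor would need Sylpax, Xannor, and Orbcor (Rule 7), but Orbcor is never earned.
Raxash would need Toryul and Xannor (Rule 5), but Toryul is never earned.
Orbcor would need Raxash and Orbmar (Rule 3), but Raxash is never earned.
Toryul would need Ornwex and Kyevor (Rule 4), but Kyevor is never earned.
Reached: Mararc — 1 of the 5.

1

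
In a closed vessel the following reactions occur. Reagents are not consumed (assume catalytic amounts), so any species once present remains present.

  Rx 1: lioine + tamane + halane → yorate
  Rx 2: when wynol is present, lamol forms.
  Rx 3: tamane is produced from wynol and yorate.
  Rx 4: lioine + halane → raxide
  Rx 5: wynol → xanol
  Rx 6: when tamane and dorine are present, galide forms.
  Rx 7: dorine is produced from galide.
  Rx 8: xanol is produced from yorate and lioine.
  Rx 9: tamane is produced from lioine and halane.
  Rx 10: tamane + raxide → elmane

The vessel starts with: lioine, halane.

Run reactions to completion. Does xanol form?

lioine and halane present → tamane forms (Rx 9).
lioine, tamane, and halane present → yorate forms (Rx 1).
yorate and lioine present → xanol forms (Rx 8).

Yes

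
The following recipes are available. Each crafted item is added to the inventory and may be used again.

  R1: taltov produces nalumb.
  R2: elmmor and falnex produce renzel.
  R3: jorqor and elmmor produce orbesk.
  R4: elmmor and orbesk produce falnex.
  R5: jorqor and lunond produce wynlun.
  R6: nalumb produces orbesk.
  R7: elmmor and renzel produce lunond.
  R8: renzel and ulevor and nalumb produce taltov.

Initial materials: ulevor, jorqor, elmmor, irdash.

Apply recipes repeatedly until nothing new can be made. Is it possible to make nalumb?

nalumb would need taltov (R1), but taltov is never obtained.

No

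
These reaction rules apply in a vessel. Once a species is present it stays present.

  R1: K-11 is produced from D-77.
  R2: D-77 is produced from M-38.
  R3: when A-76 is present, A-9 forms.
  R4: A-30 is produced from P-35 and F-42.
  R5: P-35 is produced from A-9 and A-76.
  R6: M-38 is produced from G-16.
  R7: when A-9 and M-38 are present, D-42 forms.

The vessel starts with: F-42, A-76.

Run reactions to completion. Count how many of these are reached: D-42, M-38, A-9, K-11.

1

A-76 present → A-9 forms (R3).
D-42 would need A-9 and M-38 (R7), but M-38 never forms.
M-38 would need G-16 (R6), but G-16 never forms.
A-9: reached.
K-11 would need D-77 (R1), but D-77 never forms.
Reached: A-9 — 1 of the 4.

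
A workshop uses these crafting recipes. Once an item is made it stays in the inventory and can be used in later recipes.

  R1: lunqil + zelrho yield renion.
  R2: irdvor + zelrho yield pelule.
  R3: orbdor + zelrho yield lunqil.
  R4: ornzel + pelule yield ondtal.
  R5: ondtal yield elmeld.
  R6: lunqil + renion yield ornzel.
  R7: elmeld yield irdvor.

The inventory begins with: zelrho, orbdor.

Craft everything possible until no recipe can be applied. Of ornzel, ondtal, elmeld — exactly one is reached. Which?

Using R3, orbdor and zelrho make lunqil.
Using R1, lunqil and zelrho make renion.
Using R6, lunqil and renion make ornzel.
elmeld would need ondtal (R5), but ondtal is never obtained. ondtal would need ornzel and pelule (R4), but pelule is never obtained.

ornzel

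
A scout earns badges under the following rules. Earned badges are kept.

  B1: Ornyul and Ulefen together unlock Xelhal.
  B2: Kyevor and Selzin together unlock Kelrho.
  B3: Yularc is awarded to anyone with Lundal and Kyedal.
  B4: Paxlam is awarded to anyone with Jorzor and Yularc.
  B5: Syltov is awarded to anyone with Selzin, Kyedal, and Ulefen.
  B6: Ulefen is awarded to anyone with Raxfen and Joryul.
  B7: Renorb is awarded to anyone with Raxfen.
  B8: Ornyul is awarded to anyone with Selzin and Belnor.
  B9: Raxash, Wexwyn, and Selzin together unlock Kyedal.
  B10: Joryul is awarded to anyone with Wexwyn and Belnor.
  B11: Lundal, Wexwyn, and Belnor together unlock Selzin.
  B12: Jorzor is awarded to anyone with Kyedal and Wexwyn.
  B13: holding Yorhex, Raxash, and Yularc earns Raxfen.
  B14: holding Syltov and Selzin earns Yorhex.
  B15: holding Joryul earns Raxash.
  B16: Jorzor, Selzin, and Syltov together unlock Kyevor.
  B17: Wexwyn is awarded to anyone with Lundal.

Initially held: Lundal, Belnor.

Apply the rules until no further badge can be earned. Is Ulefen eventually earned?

No

Ulefen would need Raxfen and Joryul (B6), but Raxfen is never earned.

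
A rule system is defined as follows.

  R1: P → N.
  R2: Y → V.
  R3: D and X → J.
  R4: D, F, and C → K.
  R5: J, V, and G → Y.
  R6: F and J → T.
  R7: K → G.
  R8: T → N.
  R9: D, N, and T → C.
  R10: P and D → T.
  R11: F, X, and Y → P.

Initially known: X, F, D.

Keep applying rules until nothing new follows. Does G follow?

From D and X, R3 gives J.
F and J hold, so T follows (R6).
T holds, so N follows (R8).
From D, N, and T, R9 gives C.
From D, F, and C, R4 gives K.
From K, R7 gives G.

Yes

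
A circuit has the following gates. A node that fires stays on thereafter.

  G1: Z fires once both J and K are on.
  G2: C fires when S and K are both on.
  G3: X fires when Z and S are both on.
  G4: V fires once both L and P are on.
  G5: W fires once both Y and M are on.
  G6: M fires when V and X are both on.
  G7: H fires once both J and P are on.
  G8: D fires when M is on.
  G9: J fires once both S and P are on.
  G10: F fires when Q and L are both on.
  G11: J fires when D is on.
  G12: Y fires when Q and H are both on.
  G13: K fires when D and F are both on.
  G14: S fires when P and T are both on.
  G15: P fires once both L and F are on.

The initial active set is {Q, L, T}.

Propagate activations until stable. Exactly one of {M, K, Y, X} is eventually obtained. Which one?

G10: Q and L on → F on.
G15: L and F on → P on.
G14: P and T on → S on.
G9: S and P on → J on.
G7: J and P on → H on.
G12: Q and H on → Y on.
K would need D and F (G13), but D never turns on. M would need V and X (G6), but X never turns on. X would need Z and S (G3), but Z never turns on.

Y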